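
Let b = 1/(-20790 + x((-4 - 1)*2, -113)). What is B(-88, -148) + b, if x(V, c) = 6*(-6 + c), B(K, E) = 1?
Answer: 21503/21504 ≈ 0.99995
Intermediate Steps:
x(V, c) = -36 + 6*c
b = -1/21504 (b = 1/(-20790 + (-36 + 6*(-113))) = 1/(-20790 + (-36 - 678)) = 1/(-20790 - 714) = 1/(-21504) = -1/21504 ≈ -4.6503e-5)
B(-88, -148) + b = 1 - 1/21504 = 21503/21504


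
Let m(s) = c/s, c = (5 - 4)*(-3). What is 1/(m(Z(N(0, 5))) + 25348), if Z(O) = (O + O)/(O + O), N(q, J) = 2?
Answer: 1/25345 ≈ 3.9456e-5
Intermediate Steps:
c = -3 (c = 1*(-3) = -3)
Z(O) = 1 (Z(O) = (2*O)/((2*O)) = (2*O)*(1/(2*O)) = 1)
m(s) = -3/s
1/(m(Z(N(0, 5))) + 25348) = 1/(-3/1 + 25348) = 1/(-3*1 + 25348) = 1/(-3 + 25348) = 1/25345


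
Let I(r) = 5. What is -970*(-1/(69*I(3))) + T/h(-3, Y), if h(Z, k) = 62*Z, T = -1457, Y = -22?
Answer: 1469/138 ≈ 10.645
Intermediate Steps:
-970*(-1/(69*I(3))) + T/h(-3, Y) = -970/((-69*5)) - 1457/(62*(-3)) = -970/(-345) - 1457/(-186) = -970*(-1/345) - 1457*(-1/186) = 194/69 + 47/6 = 1469/138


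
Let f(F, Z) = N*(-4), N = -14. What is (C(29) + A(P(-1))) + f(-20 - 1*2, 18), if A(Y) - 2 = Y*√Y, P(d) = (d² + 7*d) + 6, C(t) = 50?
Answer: 108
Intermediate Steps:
f(F, Z) = 56 (f(F, Z) = -14*(-4) = 56)
P(d) = 6 + d² + 7*d
A(Y) = 2 + Y^(3/2) (A(Y) = 2 + Y*√Y = 2 + Y^(3/2))
(C(29) + A(P(-1))) + f(-20 - 1*2, 18) = (50 + (2 + (6 + (-1)² + 7*(-1))^(3/2))) + 56 = (50 + (2 + (6 + 1 - 7)^(3/2))) + 56 = (50 + (2 + 0^(3/2))) + 56 = (50 + (2 + 0)) + 56 = (50 + 2) + 56 = 52 + 56 = 108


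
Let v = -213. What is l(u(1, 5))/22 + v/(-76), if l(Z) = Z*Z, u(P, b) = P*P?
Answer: 2381/836 ≈ 2.8481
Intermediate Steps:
u(P, b) = P²
l(Z) = Z²
l(u(1, 5))/22 + v/(-76) = (1²)²/22 - 213/(-76) = 1²*(1/22) - 213*(-1/76) = 1*(1/22) + 213/76 = 1/22 + 213/76 = 2381/836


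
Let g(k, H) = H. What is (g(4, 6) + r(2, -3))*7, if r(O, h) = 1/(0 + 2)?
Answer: 91/2 ≈ 45.500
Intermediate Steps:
r(O, h) = 1/2
(g(4, 6) + r(2, -3))*7 = (6 + 1/2)*7 = (13/2)*7 = 91/2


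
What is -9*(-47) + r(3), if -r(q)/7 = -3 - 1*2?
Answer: 458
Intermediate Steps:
r(q) = 35 (r(q) = -7*(-3 - 1*2) = -7*(-3 - 2) = -7*(-5) = 35)
-9*(-47) + r(3) = -9*(-47) + 35 = 423 + 35 = 458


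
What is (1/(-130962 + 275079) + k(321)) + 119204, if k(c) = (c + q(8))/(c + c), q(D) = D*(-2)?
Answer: 3676389745861/30841038 ≈ 1.1920e+5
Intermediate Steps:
q(D) = -2*D
k(c) = (-16 + c)/(2*c) (k(c) = (c - 2*8)/(c + c) = (c - 16)/((2*c)) = (-16 + c)*(1/(2*c)) = (-16 + c)/(2*c))
(1/(-130962 + 275079) + k(321)) + 119204 = (1/(-130962 + 275079) + (1/2)*(-16 + 321)/321) + 119204 = (1/144117 + (1/2)*(1/321)*305) + 119204 = (1/144117 + 305/642) + 119204 = 14652109/30841038 + 119204 = 3676389745861/30841038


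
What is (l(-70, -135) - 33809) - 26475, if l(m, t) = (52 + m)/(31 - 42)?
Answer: -663106/11 ≈ -60282.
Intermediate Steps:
l(m, t) = -52/11 - m/11 (l(m, t) = (52 + m)/(-11) = (52 + m)*(-1/11) = -52/11 - m/11)
(l(-70, -135) - 33809) - 26475 = ((-52/11 - 1/11*(-70)) - 33809) - 26475 = ((-52/11 + 70/11) - 33809) - 26475 = (18/11 - 33809) - 26475 = -371881/11 - 26475 = -663106/11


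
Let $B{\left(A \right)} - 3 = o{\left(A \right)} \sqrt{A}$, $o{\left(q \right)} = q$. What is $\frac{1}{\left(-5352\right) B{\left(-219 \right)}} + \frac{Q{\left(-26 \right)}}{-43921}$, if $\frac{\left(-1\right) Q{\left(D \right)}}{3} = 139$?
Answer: $\frac{7813823898383}{822999907361952} - \frac{73 i \sqrt{219}}{18738186912} \approx 0.0094943 - 5.7652 \cdot 10^{-8} i$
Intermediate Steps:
$Q{\left(D \right)} = -417$ ($Q{\left(D \right)} = \left(-3\right) 139 = -417$)
$B{\left(A \right)} = 3 + A^{\frac{3}{2}}$ ($B{\left(A \right)} = 3 + A \sqrt{A} = 3 + A^{\frac{3}{2}}$)
$\frac{1}{\left(-5352\right) B{\left(-219 \right)}} + \frac{Q{\left(-26 \right)}}{-43921} = \frac{1}{\left(-5352\right) \left(3 + \left(-219\right)^{\frac{3}{2}}\right)} - \frac{417}{-43921} = - \frac{1}{5352 \left(3 - 219 i \sqrt{219}\right)} - - \frac{417}{43921} = - \frac{1}{5352 \left(3 - 219 i \sqrt{219}\right)} + \frac{417}{43921} = \frac{417}{43921} - \frac{1}{5352 \left(3 - 219 i \sqrt{219}\right)}$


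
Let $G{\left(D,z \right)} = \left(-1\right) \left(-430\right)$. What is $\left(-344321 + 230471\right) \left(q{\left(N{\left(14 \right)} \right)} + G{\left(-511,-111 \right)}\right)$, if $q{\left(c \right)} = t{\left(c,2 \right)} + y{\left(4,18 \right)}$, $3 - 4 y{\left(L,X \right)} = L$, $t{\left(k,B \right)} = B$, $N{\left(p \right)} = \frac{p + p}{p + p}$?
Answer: $- \frac{98309475}{2} \approx -4.9155 \cdot 10^{7}$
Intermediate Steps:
$N{\left(p \right)} = 1$ ($N{\left(p \right)} = \frac{2 p}{2 p} = 2 p \frac{1}{2 p} = 1$)
$G{\left(D,z \right)} = 430$
$y{\left(L,X \right)} = \frac{3}{4} - \frac{L}{4}$
$q{\left(c \right)} = \frac{7}{4}$ ($q{\left(c \right)} = 2 + \left(\frac{3}{4} - 1\right) = 2 - \frac{1}{4} = \frac{7}{4}$)
$\left(-344321 + 230471\right) \left(q{\left(N{\left(14 \right)} \right)} + G{\left(-511,-111 \right)}\right) = \left(-344321 + 230471\right) \left(\frac{7}{4} + 430\right) = \left(-113850\right) \frac{1727}{4} = - \frac{98309475}{2}$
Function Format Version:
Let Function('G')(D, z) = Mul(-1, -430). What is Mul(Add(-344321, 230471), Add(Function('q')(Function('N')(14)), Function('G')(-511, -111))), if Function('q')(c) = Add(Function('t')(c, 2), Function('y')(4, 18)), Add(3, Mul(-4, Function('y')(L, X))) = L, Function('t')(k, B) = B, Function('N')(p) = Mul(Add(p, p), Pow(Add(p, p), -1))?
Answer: Rational(-98309475, 2) ≈ -4.9155e+7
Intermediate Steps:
Function('N')(p) = 1 (Function('N')(p) = Mul(Mul(2, p), Pow(Mul(2, p), -1)) = Mul(Mul(2, p), Mul(Rational(1, 2), Pow(p, -1))) = 1)
Function('G')(D, z) = 430
Function('y')(L, X) = Add(Rational(3, 4), Mul(Rational(-1, 4), L))
Function('q')(c) = Rational(7, 4) (Function('q')(c) = Add(2, Add(Rational(3, 4), Mul(Rational(-1, 4), 4))) = Add(2, Add(Rational(3, 4), -1)) = Add(2, Rational(-1, 4)) = Rational(7, 4))
Mul(Add(-344321, 230471), Add(Function('q')(Function('N')(14)), Function('G')(-511, -111))) = Mul(Add(-344321, 230471), Add(Rational(7, 4), 430)) = Mul(-113850, Rational(1727, 4)) = Rational(-98309475, 2)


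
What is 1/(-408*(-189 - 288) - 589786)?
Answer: -1/395170 ≈ -2.5306e-6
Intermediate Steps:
1/(-408*(-189 - 288) - 589786) = 1/(-408*(-477) - 589786) = 1/(194616 - 589786) = 1/(-395170) = -1/395170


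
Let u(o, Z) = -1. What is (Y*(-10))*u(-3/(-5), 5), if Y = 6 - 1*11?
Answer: -50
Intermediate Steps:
Y = -5 (Y = 6 - 11 = -5)
(Y*(-10))*u(-3/(-5), 5) = -5*(-10)*(-1) = 50*(-1) = -50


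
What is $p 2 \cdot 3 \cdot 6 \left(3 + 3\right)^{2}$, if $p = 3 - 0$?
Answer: $3888$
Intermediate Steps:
$p = 3$ ($p = 3 + 0 = 3$)
$p 2 \cdot 3 \cdot 6 \left(3 + 3\right)^{2} = 3 \cdot 2 \cdot 3 \cdot 6 \left(3 + 3\right)^{2} = 3 \cdot 6 \cdot 6 \cdot 6^{2} = 3 \cdot 36 \cdot 36 = 108 \cdot 36 = 3888$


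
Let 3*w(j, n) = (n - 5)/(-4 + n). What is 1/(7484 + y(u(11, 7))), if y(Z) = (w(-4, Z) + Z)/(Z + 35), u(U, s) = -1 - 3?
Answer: 248/1856003 ≈ 0.00013362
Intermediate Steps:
w(j, n) = (-5 + n)/(3*(-4 + n)) (w(j, n) = ((n - 5)/(-4 + n))/3 = ((-5 + n)/(-4 + n))/3 = (-5 + n)/(3*(-4 + n)))
u(U, s) = -4
y(Z) = (Z + (-5 + Z)/(3*(-4 + Z)))/(35 + Z) (y(Z) = ((-5 + Z)/(3*(-4 + Z)) + Z)/(Z + 35) = (Z + (-5 + Z)/(3*(-4 + Z)))/(35 + Z))
1/(7484 + y(u(11, 7))) = 1/(7484 + (-5 - 4 + 3*(-4)*(-4 - 4))/(3*(-4 - 4)*(35 - 4))) = 1/(7484 + (1/3)*(-5 - 4 + 3*(-4)*(-8))/(-8*31)) = 1/(7484 + (1/3)*(-1/8)*(1/31)*(-5 - 4 + 96)) = 1/(7484 + (1/3)*(-1/8)*(1/31)*87) = 1/(7484 - 29/248) = 1/(1856003/248) = 248/1856003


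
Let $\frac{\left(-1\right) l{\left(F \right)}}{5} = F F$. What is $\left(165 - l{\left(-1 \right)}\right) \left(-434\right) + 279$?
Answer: $-73501$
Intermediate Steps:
$l{\left(F \right)} = - 5 F^{2}$ ($l{\left(F \right)} = - 5 F F = - 5 F^{2}$)
$\left(165 - l{\left(-1 \right)}\right) \left(-434\right) + 279 = \left(165 - - 5 \left(-1\right)^{2}\right) \left(-434\right) + 279 = \left(165 - \left(-5\right) 1\right) \left(-434\right) + 279 = \left(165 - -5\right) \left(-434\right) + 279 = \left(165 + 5\right) \left(-434\right) + 279 = 170 \left(-434\right) + 279 = -73780 + 279 = -73501$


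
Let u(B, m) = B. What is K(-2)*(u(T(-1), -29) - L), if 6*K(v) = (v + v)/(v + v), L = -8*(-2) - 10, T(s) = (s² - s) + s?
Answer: -⅚ ≈ -0.83333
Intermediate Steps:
T(s) = s²
L = 6 (L = 16 - 10 = 6)
K(v) = ⅙ (K(v) = ((v + v)/(v + v))/6 = ((2*v)/((2*v)))/6 = ((2*v)*(1/(2*v)))/6 = (⅙)*1 = ⅙)
K(-2)*(u(T(-1), -29) - L) = ((-1)² - 1*6)/6 = (1 - 6)/6 = (⅙)*(-5) = -⅚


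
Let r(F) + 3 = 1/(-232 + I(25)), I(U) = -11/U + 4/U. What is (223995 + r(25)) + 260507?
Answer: 2813485668/5807 ≈ 4.8450e+5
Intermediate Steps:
I(U) = -7/U
r(F) = -17446/5807 (r(F) = -3 + 1/(-232 - 7/25) = -3 + 1/(-5807/25) = -3 - 25/5807 = -17446/5807)
(223995 + r(25)) + 260507 = (223995 - 17446/5807) + 260507 = 1300721519/5807 + 260507 = 2813485668/5807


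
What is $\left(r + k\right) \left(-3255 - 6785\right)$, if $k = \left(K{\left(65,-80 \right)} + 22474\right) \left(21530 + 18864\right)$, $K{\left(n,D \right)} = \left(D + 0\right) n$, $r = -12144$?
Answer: $-7005448272480$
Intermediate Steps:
$K{\left(n,D \right)} = D n$
$k = 697765956$ ($k = \left(\left(-80\right) 65 + 22474\right) \left(21530 + 18864\right) = \left(-5200 + 22474\right) 40394 = 17274 \cdot 40394 = 697765956$)
$\left(r + k\right) \left(-3255 - 6785\right) = \left(-12144 + 697765956\right) \left(-3255 - 6785\right) = 697753812 \left(-10040\right) = -7005448272480$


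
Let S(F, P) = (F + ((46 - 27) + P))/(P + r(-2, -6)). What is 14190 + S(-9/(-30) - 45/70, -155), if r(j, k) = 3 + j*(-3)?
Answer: 36257836/2555 ≈ 14191.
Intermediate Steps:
r(j, k) = 3 - 3*j
S(F, P) = (19 + F + P)/(9 + P) (S(F, P) = (F + ((46 - 27) + P))/(P + (3 - 3*(-2))) = (F + (19 + P))/(P + (3 + 6)) = (19 + F + P)/(P + 9) = (19 + F + P)/(9 + P))
14190 + S(-9/(-30) - 45/70, -155) = 14190 + (19 + (-9/(-30) - 45/70) - 155)/(9 - 155) = 14190 + (19 + (-9*(-1/30) - 45*1/70) - 155)/(-146) = 14190 - (19 + (3/10 - 9/14) - 155)/146 = 14190 - (19 - 12/35 - 155)/146 = 14190 - 1/146*(-4772/35) = 14190 + 2386/2555 = 36257836/2555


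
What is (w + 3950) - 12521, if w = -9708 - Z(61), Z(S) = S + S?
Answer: -18401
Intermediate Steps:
Z(S) = 2*S
w = -9830 (w = -9708 - 2*61 = -9708 - 1*122 = -9708 - 122 = -9830)
(w + 3950) - 12521 = (-9830 + 3950) - 12521 = -5880 - 12521 = -18401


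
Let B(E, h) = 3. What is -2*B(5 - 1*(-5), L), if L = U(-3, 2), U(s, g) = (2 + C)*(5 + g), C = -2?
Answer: -6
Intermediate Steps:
U(s, g) = 0 (U(s, g) = (2 - 2)*(5 + g) = 0*(5 + g) = 0)
L = 0
-2*B(5 - 1*(-5), L) = -2*3 = -6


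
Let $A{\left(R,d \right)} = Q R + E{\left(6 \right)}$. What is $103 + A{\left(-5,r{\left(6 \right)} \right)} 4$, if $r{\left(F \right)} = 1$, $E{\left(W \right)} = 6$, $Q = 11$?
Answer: $-93$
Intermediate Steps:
$A{\left(R,d \right)} = 6 + 11 R$ ($A{\left(R,d \right)} = 11 R + 6 = 6 + 11 R$)
$103 + A{\left(-5,r{\left(6 \right)} \right)} 4 = 103 + \left(6 + 11 \left(-5\right)\right) 4 = 103 + \left(6 - 55\right) 4 = 103 - 196 = -93$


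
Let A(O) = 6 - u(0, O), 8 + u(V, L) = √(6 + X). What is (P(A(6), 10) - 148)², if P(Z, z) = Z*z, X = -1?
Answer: 564 + 160*√5 ≈ 921.77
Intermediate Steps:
u(V, L) = -8 + √5 (u(V, L) = -8 + √(6 - 1) = -8 + √5)
A(O) = 14 - √5 (A(O) = 6 - (-8 + √5) = 6 + (8 - √5) = 14 - √5)
(P(A(6), 10) - 148)² = ((14 - √5)*10 - 148)² = ((140 - 10*√5) - 148)² = (-8 - 10*√5)²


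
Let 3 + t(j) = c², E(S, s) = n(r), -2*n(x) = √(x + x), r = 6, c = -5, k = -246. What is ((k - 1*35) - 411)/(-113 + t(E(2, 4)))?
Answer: 692/91 ≈ 7.6044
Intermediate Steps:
n(x) = -√2*√x/2 (n(x) = -√(x + x)/2 = -√2*√x/2)
E(S, s) = -√3 (E(S, s) = -√2*√6/2 = -√3)
t(j) = 22 (t(j) = -3 + (-5)² = -3 + 25 = 22)
((k - 1*35) - 411)/(-113 + t(E(2, 4))) = ((-246 - 1*35) - 411)/(-113 + 22) = ((-246 - 35) - 411)/(-91) = (-281 - 411)*(-1/91) = -692*(-1/91) = 692/91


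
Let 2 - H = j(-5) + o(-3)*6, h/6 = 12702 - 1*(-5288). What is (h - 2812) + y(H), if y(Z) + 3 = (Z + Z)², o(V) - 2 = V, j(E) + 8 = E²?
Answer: 105449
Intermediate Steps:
h = 107940 (h = 6*(12702 - 1*(-5288)) = 6*(12702 + 5288) = 6*17990 = 107940)
j(E) = -8 + E²
o(V) = 2 + V
H = -9 (H = 2 - ((-8 + (-5)²) + (2 - 3)*6) = 2 - ((-8 + 25) - 1*6) = 2 - (17 - 6) = 2 - 1*11 = 2 - 11 = -9)
y(Z) = -3 + 4*Z² (y(Z) = -3 + (Z + Z)² = -3 + (2*Z)² = -3 + 4*Z²)
(h - 2812) + y(H) = (107940 - 2812) + (-3 + 4*(-9)²) = 105128 + (-3 + 4*81) = 105128 + (-3 + 324) = 105128 + 321 = 105449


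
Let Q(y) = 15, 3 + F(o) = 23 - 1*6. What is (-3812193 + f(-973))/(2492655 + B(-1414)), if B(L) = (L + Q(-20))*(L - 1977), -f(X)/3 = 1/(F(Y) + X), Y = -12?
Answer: -22292031/42316834 ≈ -0.52679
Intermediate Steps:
F(o) = 14 (F(o) = -3 + (23 - 1*6) = -3 + (23 - 6) = -3 + 17 = 14)
f(X) = -3/(14 + X)
B(L) = (-1977 + L)*(15 + L) (B(L) = (L + 15)*(L - 1977) = (15 + L)*(-1977 + L) = (-1977 + L)*(15 + L))
(-3812193 + f(-973))/(2492655 + B(-1414)) = (-3812193 - 3/(14 - 973))/(2492655 + (-29655 + (-1414)² - 1962*(-1414))) = (-3812193 - 3/(-959))/(2492655 + (-29655 + 1999396 + 2774268)) = (-3812193 - 3*(-1/959))/(2492655 + 4744009) = (-3812193 + 3/959)/7236664 = -3655893084/959*1/7236664 = -22292031/42316834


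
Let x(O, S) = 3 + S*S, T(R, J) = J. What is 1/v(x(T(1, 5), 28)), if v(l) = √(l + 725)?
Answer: √42/252 ≈ 0.025717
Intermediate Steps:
x(O, S) = 3 + S²
v(l) = √(725 + l)
1/v(x(T(1, 5), 28)) = 1/(√(725 + (3 + 28²))) = 1/(√(725 + (3 + 784))) = 1/(√(725 + 787)) = 1/(√1512) = 1/(6*√42) = √42/252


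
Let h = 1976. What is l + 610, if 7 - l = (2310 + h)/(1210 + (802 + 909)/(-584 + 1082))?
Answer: 370713119/604291 ≈ 613.47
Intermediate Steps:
l = 2095609/604291 (l = 7 - (2310 + 1976)/(1210 + (802 + 909)/(-584 + 1082)) = 7 - 4286/(1210 + 1711/498) = 7 - 4286/604291/498 = 7 - 4286*498/604291 = 7 - 1*2134428/604291 = 7 - 2134428/604291 = 2095609/604291 ≈ 3.4679)
l + 610 = 2095609/604291 + 610 = 370713119/604291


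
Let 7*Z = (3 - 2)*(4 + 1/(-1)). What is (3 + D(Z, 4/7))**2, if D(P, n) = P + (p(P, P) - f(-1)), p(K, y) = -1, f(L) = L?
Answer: 576/49 ≈ 11.755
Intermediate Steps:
Z = 3/7 (Z = ((3 - 2)*(4 + 1/(-1)))/7 = (1*(4 - 1))/7 = (1*3)/7 = (1/7)*3 = 3/7 ≈ 0.42857)
D(P, n) = P (D(P, n) = P + (-1 - 1*(-1)) = P + (-1 + 1) = P + 0 = P)
(3 + D(Z, 4/7))**2 = (3 + 3/7)**2 = (24/7)**2 = 576/49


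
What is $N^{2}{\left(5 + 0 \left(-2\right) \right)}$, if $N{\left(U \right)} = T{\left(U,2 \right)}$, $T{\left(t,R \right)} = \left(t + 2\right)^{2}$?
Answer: $2401$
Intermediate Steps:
$T{\left(t,R \right)} = \left(2 + t\right)^{2}$
$N{\left(U \right)} = \left(2 + U\right)^{2}$
$N^{2}{\left(5 + 0 \left(-2\right) \right)} = \left(\left(2 + \left(5 + 0 \left(-2\right)\right)\right)^{2}\right)^{2} = \left(\left(2 + \left(5 + 0\right)\right)^{2}\right)^{2} = \left(\left(2 + 5\right)^{2}\right)^{2} = \left(7^{2}\right)^{2} = 49^{2} = 2401$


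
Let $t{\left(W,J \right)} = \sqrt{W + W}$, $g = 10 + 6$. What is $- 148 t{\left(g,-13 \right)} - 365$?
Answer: $-365 - 592 \sqrt{2} \approx -1202.2$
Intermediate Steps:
$g = 16$
$t{\left(W,J \right)} = \sqrt{2} \sqrt{W}$ ($t{\left(W,J \right)} = \sqrt{2 W} = \sqrt{2} \sqrt{W}$)
$- 148 t{\left(g,-13 \right)} - 365 = - 148 \sqrt{2} \sqrt{16} - 365 = - 148 \sqrt{2} \cdot 4 - 365 = - 148 \cdot 4 \sqrt{2} - 365 = - 592 \sqrt{2} - 365 = -365 - 592 \sqrt{2}$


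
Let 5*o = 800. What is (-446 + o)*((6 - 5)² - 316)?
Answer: 90090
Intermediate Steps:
o = 160 (o = (⅕)*800 = 160)
(-446 + o)*((6 - 5)² - 316) = (-446 + 160)*((6 - 5)² - 316) = -286*(1² - 316) = -286*(1 - 316) = -286*(-315) = 90090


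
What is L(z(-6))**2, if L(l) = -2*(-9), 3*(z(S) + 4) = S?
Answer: 324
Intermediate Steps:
z(S) = -4 + S/3
L(l) = 18
L(z(-6))**2 = 18**2 = 324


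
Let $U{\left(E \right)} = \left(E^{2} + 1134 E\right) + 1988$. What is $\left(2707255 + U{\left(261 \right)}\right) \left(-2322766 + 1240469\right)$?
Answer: $-3326264497386$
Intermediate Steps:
$U{\left(E \right)} = 1988 + E^{2} + 1134 E$
$\left(2707255 + U{\left(261 \right)}\right) \left(-2322766 + 1240469\right) = \left(2707255 + \left(1988 + 261^{2} + 1134 \cdot 261\right)\right) \left(-2322766 + 1240469\right) = \left(2707255 + \left(1988 + 68121 + 295974\right)\right) \left(-1082297\right) = \left(2707255 + 366083\right) \left(-1082297\right) = 3073338 \left(-1082297\right) = -3326264497386$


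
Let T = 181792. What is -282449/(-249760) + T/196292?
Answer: 25211712257/12256472480 ≈ 2.0570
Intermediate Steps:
-282449/(-249760) + T/196292 = -282449/(-249760) + 181792/196292 = -282449*(-1/249760) + 181792*(1/196292) = 282449/249760 + 45448/49073 = 25211712257/12256472480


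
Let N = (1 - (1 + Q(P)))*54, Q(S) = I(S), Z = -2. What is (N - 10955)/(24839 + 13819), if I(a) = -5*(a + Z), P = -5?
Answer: -12845/38658 ≈ -0.33227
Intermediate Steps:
I(a) = 10 - 5*a (I(a) = -5*(a - 2) = -5*(-2 + a) = 10 - 5*a)
Q(S) = 10 - 5*S
N = -1890 (N = (1 - (1 + (10 - 5*(-5))))*54 = (1 - (1 + (10 + 25)))*54 = (1 - (1 + 35))*54 = (1 - 1*36)*54 = (1 - 36)*54 = -35*54 = -1890)
(N - 10955)/(24839 + 13819) = (-1890 - 10955)/(24839 + 13819) = -12845/38658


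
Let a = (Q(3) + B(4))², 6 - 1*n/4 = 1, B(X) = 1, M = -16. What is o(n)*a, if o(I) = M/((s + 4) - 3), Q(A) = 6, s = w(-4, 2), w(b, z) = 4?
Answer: -784/5 ≈ -156.80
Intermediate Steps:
s = 4
n = 20 (n = 24 - 4*1 = 24 - 4 = 20)
a = 49 (a = (6 + 1)² = 7² = 49)
o(I) = -16/5 (o(I) = -16/((4 + 4) - 3) = -16/(8 - 3) = -16/5)
o(n)*a = -16/5*49 = -784/5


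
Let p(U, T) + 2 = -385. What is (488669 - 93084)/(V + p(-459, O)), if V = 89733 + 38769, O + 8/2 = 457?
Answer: 79117/25623 ≈ 3.0877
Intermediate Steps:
O = 453 (O = -4 + 457 = 453)
V = 128502
p(U, T) = -387 (p(U, T) = -2 - 385 = -387)
(488669 - 93084)/(V + p(-459, O)) = (488669 - 93084)/(128502 - 387) = 395585/128115 = 395585*(1/128115) = 79117/25623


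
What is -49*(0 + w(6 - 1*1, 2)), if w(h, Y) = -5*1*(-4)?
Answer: -980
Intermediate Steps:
w(h, Y) = 20 (w(h, Y) = -5*(-4) = 20)
-49*(0 + w(6 - 1*1, 2)) = -49*(0 + 20) = -49*20 = -980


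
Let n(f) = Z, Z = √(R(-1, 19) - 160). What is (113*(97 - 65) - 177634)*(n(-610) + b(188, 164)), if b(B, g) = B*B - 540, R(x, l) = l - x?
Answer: -6056522472 - 348036*I*√35 ≈ -6.0565e+9 - 2.059e+6*I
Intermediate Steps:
Z = 2*I*√35 (Z = √((19 - 1*(-1)) - 160) = √((19 + 1) - 160) = √(20 - 160) = √(-140) = 2*I*√35 ≈ 11.832*I)
b(B, g) = -540 + B² (b(B, g) = B² - 540 = -540 + B²)
n(f) = 2*I*√35
(113*(97 - 65) - 177634)*(n(-610) + b(188, 164)) = (113*(97 - 65) - 177634)*(2*I*√35 + (-540 + 188²)) = (113*32 - 177634)*(2*I*√35 + (-540 + 35344)) = (3616 - 177634)*(2*I*√35 + 34804) = -174018*(34804 + 2*I*√35) = -6056522472 - 348036*I*√35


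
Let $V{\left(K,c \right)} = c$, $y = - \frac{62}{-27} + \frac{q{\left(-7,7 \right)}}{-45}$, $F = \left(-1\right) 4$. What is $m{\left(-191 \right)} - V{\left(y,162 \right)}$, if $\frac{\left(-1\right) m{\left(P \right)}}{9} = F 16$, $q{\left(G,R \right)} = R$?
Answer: $414$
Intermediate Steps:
$F = -4$
$m{\left(P \right)} = 576$ ($m{\left(P \right)} = - 9 \left(\left(-4\right) 16\right) = \left(-9\right) \left(-64\right) = 576$)
$y = \frac{289}{135}$ ($y = - \frac{62}{-27} + \frac{7}{-45} = \left(-62\right) \left(- \frac{1}{27}\right) + 7 \left(- \frac{1}{45}\right) = \frac{62}{27} - \frac{7}{45} = \frac{289}{135} \approx 2.1407$)
$m{\left(-191 \right)} - V{\left(y,162 \right)} = 576 - 162 = 414$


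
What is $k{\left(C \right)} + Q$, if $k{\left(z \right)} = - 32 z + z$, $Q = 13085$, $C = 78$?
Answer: $10667$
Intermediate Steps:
$k{\left(z \right)} = - 31 z$
$k{\left(C \right)} + Q = \left(-31\right) 78 + 13085 = -2418 + 13085 = 10667$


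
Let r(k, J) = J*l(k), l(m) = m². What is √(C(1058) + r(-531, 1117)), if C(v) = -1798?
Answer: √314948639 ≈ 17747.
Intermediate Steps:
r(k, J) = J*k²
√(C(1058) + r(-531, 1117)) = √(-1798 + 1117*(-531)²) = √(-1798 + 1117*281961) = √(-1798 + 314950437) = √314948639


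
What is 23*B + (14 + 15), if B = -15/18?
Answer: 59/6 ≈ 9.8333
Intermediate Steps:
B = -⅚ (B = -15*1/18 = -⅚ ≈ -0.83333)
23*B + (14 + 15) = 23*(-⅚) + (14 + 15) = -115/6 + 29 = 59/6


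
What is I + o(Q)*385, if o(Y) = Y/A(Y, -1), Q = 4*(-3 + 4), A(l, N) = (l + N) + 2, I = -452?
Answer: -144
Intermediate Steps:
A(l, N) = 2 + N + l (A(l, N) = (N + l) + 2 = 2 + N + l)
Q = 4 (Q = 4*1 = 4)
o(Y) = Y/(1 + Y) (o(Y) = Y/(2 - 1 + Y) = Y/(1 + Y))
I + o(Q)*385 = -452 + (4/(1 + 4))*385 = -452 + (4/5)*385 = -452 + (4*(⅕))*385 = -452 + (⅘)*385 = -452 + 308 = -144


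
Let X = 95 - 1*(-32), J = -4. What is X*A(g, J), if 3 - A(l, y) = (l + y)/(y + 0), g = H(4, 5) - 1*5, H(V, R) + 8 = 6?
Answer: 127/4 ≈ 31.750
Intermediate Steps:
H(V, R) = -2 (H(V, R) = -8 + 6 = -2)
g = -7 (g = -2 - 1*5 = -2 - 5 = -7)
X = 127 (X = 95 + 32 = 127)
A(l, y) = 3 - (l + y)/y (A(l, y) = 3 - (l + y)/(y + 0) = 3 - (l + y)/y)
X*A(g, J) = 127*(2 - 1*(-7)/(-4)) = 127*(2 - 1*(-7)*(-¼)) = 127*(2 - 7/4) = 127*(¼) = 127/4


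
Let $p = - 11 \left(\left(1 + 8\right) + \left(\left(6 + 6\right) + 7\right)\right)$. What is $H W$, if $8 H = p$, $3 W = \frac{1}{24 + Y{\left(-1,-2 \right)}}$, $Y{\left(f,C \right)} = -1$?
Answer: $- \frac{77}{138} \approx -0.55797$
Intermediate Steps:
$W = \frac{1}{69}$ ($W = \frac{1}{3 \left(24 - 1\right)} = \frac{1}{3 \cdot 23} = \frac{1}{3} \cdot \frac{1}{23} = \frac{1}{69} \approx 0.014493$)
$p = -308$ ($p = - 11 \left(9 + \left(12 + 7\right)\right) = - 11 \left(9 + 19\right) = \left(-11\right) 28 = -308$)
$H = - \frac{77}{2}$ ($H = \frac{1}{8} \left(-308\right) = - \frac{77}{2} \approx -38.5$)
$H W = \left(- \frac{77}{2}\right) \frac{1}{69} = - \frac{77}{138}$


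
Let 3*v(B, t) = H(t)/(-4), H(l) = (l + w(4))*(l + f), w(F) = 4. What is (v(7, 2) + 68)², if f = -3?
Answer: 18769/4 ≈ 4692.3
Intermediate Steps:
H(l) = (-3 + l)*(4 + l) (H(l) = (l + 4)*(l - 3) = (4 + l)*(-3 + l) = (-3 + l)*(4 + l))
v(B, t) = 1 - t/12 - t²/12 (v(B, t) = ((-12 + t + t²)/(-4))/3 = ((-12 + t + t²)*(-¼))/3 = (3 - t/4 - t²/4)/3 = 1 - t/12 - t²/12)
(v(7, 2) + 68)² = ((1 - 1/12*2 - 1/12*2²) + 68)² = ((1 - ⅙ - 1/12*4) + 68)² = ((1 - ⅙ - ⅓) + 68)² = (½ + 68)² = (137/2)² = 18769/4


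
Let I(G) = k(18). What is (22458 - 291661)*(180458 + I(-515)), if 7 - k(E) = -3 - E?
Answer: -48587372658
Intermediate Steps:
k(E) = 10 + E (k(E) = 7 - (-3 - E) = 7 + (3 + E) = 10 + E)
I(G) = 28 (I(G) = 10 + 18 = 28)
(22458 - 291661)*(180458 + I(-515)) = (22458 - 291661)*(180458 + 28) = -269203*180486 = -48587372658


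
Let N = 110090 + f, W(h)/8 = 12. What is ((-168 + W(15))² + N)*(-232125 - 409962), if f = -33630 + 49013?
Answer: -83893161159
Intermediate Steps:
W(h) = 96 (W(h) = 8*12 = 96)
f = 15383
N = 125473 (N = 110090 + 15383 = 125473)
((-168 + W(15))² + N)*(-232125 - 409962) = ((-168 + 96)² + 125473)*(-232125 - 409962) = ((-72)² + 125473)*(-642087) = (5184 + 125473)*(-642087) = 130657*(-642087) = -83893161159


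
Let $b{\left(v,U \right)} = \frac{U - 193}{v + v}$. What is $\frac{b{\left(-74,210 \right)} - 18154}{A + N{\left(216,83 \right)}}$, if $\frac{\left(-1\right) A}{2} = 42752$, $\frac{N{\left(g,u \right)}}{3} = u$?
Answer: $\frac{2686809}{12617740} \approx 0.21294$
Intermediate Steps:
$N{\left(g,u \right)} = 3 u$
$b{\left(v,U \right)} = \frac{-193 + U}{2 v}$
$A = -85504$ ($A = \left(-2\right) 42752 = -85504$)
$\frac{b{\left(-74,210 \right)} - 18154}{A + N{\left(216,83 \right)}} = \frac{\frac{-193 + 210}{2 \left(-74\right)} - 18154}{-85504 + 3 \cdot 83} = \frac{\frac{1}{2} \left(- \frac{1}{74}\right) 17 - 18154}{-85504 + 249} = \frac{- \frac{17}{148} - 18154}{-85255} = \left(- \frac{2686809}{148}\right) \left(- \frac{1}{85255}\right) = \frac{2686809}{12617740}$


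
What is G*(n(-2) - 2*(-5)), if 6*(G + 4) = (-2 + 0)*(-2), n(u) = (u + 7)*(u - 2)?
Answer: 100/3 ≈ 33.333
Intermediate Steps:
n(u) = (-2 + u)*(7 + u) (n(u) = (7 + u)*(-2 + u) = (-2 + u)*(7 + u))
G = -10/3 (G = -4 + ((-2 + 0)*(-2))/6 = -4 + (-2*(-2))/6 = -4 + (1/6)*4 = -4 + 2/3 = -10/3 ≈ -3.3333)
G*(n(-2) - 2*(-5)) = -10*((-14 + (-2)**2 + 5*(-2)) - 2*(-5))/3 = -10*((-14 + 4 - 10) + 10)/3 = -10*(-20 + 10)/3 = -10/3*(-10) = 100/3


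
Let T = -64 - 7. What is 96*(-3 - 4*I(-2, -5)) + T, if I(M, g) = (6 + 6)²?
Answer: -55655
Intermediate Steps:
I(M, g) = 144 (I(M, g) = 12² = 144)
T = -71
96*(-3 - 4*I(-2, -5)) + T = 96*(-3 - 4*144) - 71 = 96*(-3 - 576) - 71 = 96*(-579) - 71 = -55584 - 71 = -55655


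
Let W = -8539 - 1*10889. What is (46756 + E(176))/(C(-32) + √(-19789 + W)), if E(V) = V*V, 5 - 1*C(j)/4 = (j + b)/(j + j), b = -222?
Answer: 20521248/2510977 - 4974848*I*√39217/2510977 ≈ 8.1726 - 392.35*I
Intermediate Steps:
C(j) = 20 - 2*(-222 + j)/j (C(j) = 20 - 4*(j - 222)/(j + j) = 20 - 4*(-222 + j)/(2*j) = 20 - 4*(-222 + j)*1/(2*j) = 20 - 2*(-222 + j)/j)
E(V) = V²
W = -19428 (W = -8539 - 10889 = -19428)
(46756 + E(176))/(C(-32) + √(-19789 + W)) = (46756 + 176²)/((18 + 444/(-32)) + √(-19789 - 19428)) = (46756 + 30976)/((18 + 444*(-1/32)) + √(-39217)) = 77732/((18 - 111/8) + I*√39217) = 77732/(33/8 + I*√39217)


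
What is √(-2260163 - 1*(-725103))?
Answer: 2*I*√383765 ≈ 1239.0*I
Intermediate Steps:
√(-2260163 - 1*(-725103)) = √(-2260163 + 725103) = √(-1535060) = 2*I*√383765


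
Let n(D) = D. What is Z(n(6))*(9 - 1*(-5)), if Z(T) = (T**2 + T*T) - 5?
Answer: 938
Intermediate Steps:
Z(T) = -5 + 2*T**2 (Z(T) = (T**2 + T**2) - 5 = 2*T**2 - 5 = -5 + 2*T**2)
Z(n(6))*(9 - 1*(-5)) = (-5 + 2*6**2)*(9 - 1*(-5)) = (-5 + 2*36)*(9 + 5) = (-5 + 72)*14 = 67*14 = 938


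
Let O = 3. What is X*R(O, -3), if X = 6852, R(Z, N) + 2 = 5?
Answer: 20556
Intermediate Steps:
R(Z, N) = 3 (R(Z, N) = -2 + 5 = 3)
X*R(O, -3) = 6852*3 = 20556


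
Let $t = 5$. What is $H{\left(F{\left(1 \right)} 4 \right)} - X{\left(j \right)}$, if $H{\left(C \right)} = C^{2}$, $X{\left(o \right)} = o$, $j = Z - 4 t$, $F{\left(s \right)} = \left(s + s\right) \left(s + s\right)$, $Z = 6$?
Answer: $270$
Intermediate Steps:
$F{\left(s \right)} = 4 s^{2}$ ($F{\left(s \right)} = 2 s 2 s = 4 s^{2}$)
$j = -14$ ($j = 6 - 20 = -14$)
$H{\left(F{\left(1 \right)} 4 \right)} - X{\left(j \right)} = \left(4 \cdot 1^{2} \cdot 4\right)^{2} - -14 = \left(4 \cdot 1 \cdot 4\right)^{2} + 14 = \left(4 \cdot 4\right)^{2} + 14 = 16^{2} + 14 = 256 + 14 = 270$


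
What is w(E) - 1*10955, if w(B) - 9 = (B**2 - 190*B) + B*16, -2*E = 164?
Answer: 10046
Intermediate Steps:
E = -82 (E = -1/2*164 = -82)
w(B) = 9 + B**2 - 174*B (w(B) = 9 + ((B**2 - 190*B) + B*16) = 9 + ((B**2 - 190*B) + 16*B) = 9 + (B**2 - 174*B) = 9 + B**2 - 174*B)
w(E) - 1*10955 = (9 + (-82)**2 - 174*(-82)) - 1*10955 = (9 + 6724 + 14268) - 10955 = 21001 - 10955 = 10046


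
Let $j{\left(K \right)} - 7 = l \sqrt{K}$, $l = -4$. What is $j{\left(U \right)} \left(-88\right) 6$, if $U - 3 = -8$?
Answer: $-3696 + 2112 i \sqrt{5} \approx -3696.0 + 4722.6 i$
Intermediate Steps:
$U = -5$ ($U = 3 - 8 = -5$)
$j{\left(K \right)} = 7 - 4 \sqrt{K}$
$j{\left(U \right)} \left(-88\right) 6 = \left(7 - 4 \sqrt{-5}\right) \left(-88\right) 6 = \left(7 - 4 i \sqrt{5}\right) \left(-88\right) 6 = \left(-616 + 352 i \sqrt{5}\right) 6 = -3696 + 2112 i \sqrt{5}$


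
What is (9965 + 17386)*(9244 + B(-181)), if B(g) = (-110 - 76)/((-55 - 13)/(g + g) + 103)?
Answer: 4721234493222/18677 ≈ 2.5278e+8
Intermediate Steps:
B(g) = -186/(103 - 34/g) (B(g) = -186/(-68*1/(2*g) + 103) = -186/(-34/g + 103) = -186/(103 - 34/g))
(9965 + 17386)*(9244 + B(-181)) = (9965 + 17386)*(9244 - 186*(-181)/(-34 + 103*(-181))) = 27351*(9244 - 186*(-181)/(-34 - 18643)) = 27351*(9244 - 186*(-181)/(-18677)) = 27351*(9244 - 186*(-181)*(-1/18677)) = 27351*(9244 - 33666/18677) = 27351*(172616522/18677) = 4721234493222/18677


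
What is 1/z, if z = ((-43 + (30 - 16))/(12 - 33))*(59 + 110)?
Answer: 21/4901 ≈ 0.0042848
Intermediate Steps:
z = 4901/21 (z = ((-43 + 14)/(-21))*169 = -29*(-1/21)*169 = (29/21)*169 = 4901/21 ≈ 233.38)
1/z = 1/(4901/21) = 21/4901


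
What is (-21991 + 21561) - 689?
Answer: -1119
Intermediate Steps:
(-21991 + 21561) - 689 = -430 - 689 = -1119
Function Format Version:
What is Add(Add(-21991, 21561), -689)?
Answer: -1119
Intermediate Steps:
Add(Add(-21991, 21561), -689) = Add(-430, -689) = -1119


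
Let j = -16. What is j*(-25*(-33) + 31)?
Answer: -13696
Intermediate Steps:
j*(-25*(-33) + 31) = -16*(-25*(-33) + 31) = -16*(825 + 31) = -16*856 = -13696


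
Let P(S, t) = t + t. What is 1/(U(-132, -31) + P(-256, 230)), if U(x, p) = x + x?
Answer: 1/196 ≈ 0.0051020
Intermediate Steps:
U(x, p) = 2*x
P(S, t) = 2*t
1/(U(-132, -31) + P(-256, 230)) = 1/(2*(-132) + 2*230) = 1/(-264 + 460) = 1/196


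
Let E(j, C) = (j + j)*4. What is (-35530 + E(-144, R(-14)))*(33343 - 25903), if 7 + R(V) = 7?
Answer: -272914080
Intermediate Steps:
R(V) = 0 (R(V) = -7 + 7 = 0)
E(j, C) = 8*j (E(j, C) = (2*j)*4 = 8*j)
(-35530 + E(-144, R(-14)))*(33343 - 25903) = (-35530 + 8*(-144))*(33343 - 25903) = (-35530 - 1152)*7440 = -36682*7440 = -272914080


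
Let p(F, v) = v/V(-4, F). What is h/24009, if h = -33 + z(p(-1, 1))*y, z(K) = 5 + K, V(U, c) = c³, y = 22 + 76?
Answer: 359/24009 ≈ 0.014953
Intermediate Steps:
y = 98
p(F, v) = v/F³ (p(F, v) = v/(F³) = v/F³)
h = 359 (h = -33 + (5 + 1/(-1)³)*98 = -33 + (5 + 1*(-1))*98 = -33 + (5 - 1)*98 = -33 + 4*98 = -33 + 392 = 359)
h/24009 = 359/24009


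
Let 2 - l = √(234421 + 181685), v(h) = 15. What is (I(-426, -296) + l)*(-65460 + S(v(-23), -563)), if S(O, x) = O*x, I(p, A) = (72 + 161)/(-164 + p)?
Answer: -13997607/118 + 221715*√46234 ≈ 4.7555e+7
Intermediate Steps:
I(p, A) = 233/(-164 + p)
l = 2 - 3*√46234 (l = 2 - √(234421 + 181685) = 2 - √416106 = 2 - 3*√46234 ≈ -643.06)
(I(-426, -296) + l)*(-65460 + S(v(-23), -563)) = (233/(-164 - 426) + (2 - 3*√46234))*(-65460 + 15*(-563)) = (233/(-590) + (2 - 3*√46234))*(-65460 - 8445) = (233*(-1/590) + (2 - 3*√46234))*(-73905) = (-233/590 + (2 - 3*√46234))*(-73905) = (947/590 - 3*√46234)*(-73905) = -13997607/118 + 221715*√46234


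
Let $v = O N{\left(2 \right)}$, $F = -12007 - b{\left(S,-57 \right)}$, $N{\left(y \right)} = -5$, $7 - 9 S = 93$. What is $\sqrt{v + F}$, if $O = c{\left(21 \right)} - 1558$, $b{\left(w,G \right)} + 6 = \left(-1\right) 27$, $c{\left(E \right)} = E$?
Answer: $i \sqrt{4289} \approx 65.49 i$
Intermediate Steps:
$S = - \frac{86}{9}$ ($S = \frac{7}{9} - \frac{31}{3} = - \frac{86}{9} \approx -9.5556$)
$b{\left(w,G \right)} = -33$ ($b{\left(w,G \right)} = -6 - 27 = -33$)
$O = -1537$ ($O = 21 - 1558 = -1537$)
$F = -11974$ ($F = -12007 - -33 = -12007 + 33 = -11974$)
$v = 7685$ ($v = \left(-1537\right) \left(-5\right) = 7685$)
$\sqrt{v + F} = \sqrt{7685 - 11974} = \sqrt{-4289} = i \sqrt{4289}$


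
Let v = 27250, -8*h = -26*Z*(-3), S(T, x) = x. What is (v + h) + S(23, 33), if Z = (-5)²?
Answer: 108157/4 ≈ 27039.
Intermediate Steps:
Z = 25
h = -975/4 (h = -(-26*25)*(-3)/8 = -(-325)*(-3)/4 = -⅛*1950 = -975/4 ≈ -243.75)
(v + h) + S(23, 33) = (27250 - 975/4) + 33 = 108025/4 + 33 = 108157/4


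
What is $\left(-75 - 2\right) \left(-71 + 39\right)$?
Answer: $2464$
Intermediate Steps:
$\left(-75 - 2\right) \left(-71 + 39\right) = \left(-75 - 2\right) \left(-32\right) = \left(-77\right) \left(-32\right) = 2464$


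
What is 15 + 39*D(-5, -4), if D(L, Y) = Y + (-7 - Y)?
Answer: -258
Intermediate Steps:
D(L, Y) = -7
15 + 39*D(-5, -4) = 15 + 39*(-7) = 15 - 273 = -258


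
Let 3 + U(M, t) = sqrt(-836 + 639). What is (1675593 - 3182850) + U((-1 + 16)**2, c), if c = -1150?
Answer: -1507260 + I*sqrt(197) ≈ -1.5073e+6 + 14.036*I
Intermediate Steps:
U(M, t) = -3 + I*sqrt(197) (U(M, t) = -3 + sqrt(-836 + 639) = -3 + sqrt(-197) = -3 + I*sqrt(197))
(1675593 - 3182850) + U((-1 + 16)**2, c) = (1675593 - 3182850) + (-3 + I*sqrt(197)) = -1507257 + (-3 + I*sqrt(197)) = -1507260 + I*sqrt(197)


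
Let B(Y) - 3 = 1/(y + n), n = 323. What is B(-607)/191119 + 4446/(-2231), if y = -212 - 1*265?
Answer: -130855092905/65663519306 ≈ -1.9928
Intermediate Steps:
y = -477 (y = -212 - 265 = -477)
B(Y) = 461/154 (B(Y) = 3 + 1/(-477 + 323) = 3 + 1/(-154) = 3 - 1/154 = 461/154)
B(-607)/191119 + 4446/(-2231) = (461/154)/191119 + 4446/(-2231) = (461/154)*(1/191119) + 4446*(-1/2231) = 461/29432326 - 4446/2231 = -130855092905/65663519306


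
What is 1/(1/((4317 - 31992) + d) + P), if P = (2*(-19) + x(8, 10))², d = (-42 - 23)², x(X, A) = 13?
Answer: 23450/14656249 ≈ 0.0016000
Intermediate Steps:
d = 4225 (d = (-65)² = 4225)
P = 625 (P = (2*(-19) + 13)² = (-38 + 13)² = (-25)² = 625)
1/(1/((4317 - 31992) + d) + P) = 1/(1/((4317 - 31992) + 4225) + 625) = 1/(1/(-27675 + 4225) + 625) = 1/(1/(-23450) + 625) = 1/(-1/23450 + 625) = 1/(14656249/23450) = 23450/14656249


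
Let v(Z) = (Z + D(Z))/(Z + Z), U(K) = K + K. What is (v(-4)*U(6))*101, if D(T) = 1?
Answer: 909/2 ≈ 454.50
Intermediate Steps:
U(K) = 2*K
v(Z) = (1 + Z)/(2*Z) (v(Z) = (Z + 1)/(Z + Z) = (1 + Z)/((2*Z)) = (1 + Z)*(1/(2*Z)) = (1 + Z)/(2*Z))
(v(-4)*U(6))*101 = (((½)*(1 - 4)/(-4))*(2*6))*101 = (((½)*(-¼)*(-3))*12)*101 = ((3/8)*12)*101 = (9/2)*101 = 909/2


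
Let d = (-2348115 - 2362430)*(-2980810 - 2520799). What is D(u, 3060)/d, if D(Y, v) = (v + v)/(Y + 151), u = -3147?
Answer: -306/3882153399682369 ≈ -7.8822e-14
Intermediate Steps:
D(Y, v) = 2*v/(151 + Y) (D(Y, v) = (2*v)/(151 + Y) = 2*v/(151 + Y))
d = 25915576766905 (d = -4710545*(-5501609) = 25915576766905)
D(u, 3060)/d = (2*3060/(151 - 3147))/25915576766905 = (2*3060/(-2996))*(1/25915576766905) = (2*3060*(-1/2996))*(1/25915576766905) = -1530/749*1/25915576766905 = -306/3882153399682369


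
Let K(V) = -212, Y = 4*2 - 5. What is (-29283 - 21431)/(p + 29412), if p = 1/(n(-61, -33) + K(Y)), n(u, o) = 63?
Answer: -7556386/4382387 ≈ -1.7243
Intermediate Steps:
Y = 3 (Y = 8 - 5 = 3)
p = -1/149 (p = 1/(63 - 212) = 1/(-149) = -1/149 ≈ -0.0067114)
(-29283 - 21431)/(p + 29412) = (-29283 - 21431)/(-1/149 + 29412) = -50714/4382387/149 = -50714*149/4382387 = -7556386/4382387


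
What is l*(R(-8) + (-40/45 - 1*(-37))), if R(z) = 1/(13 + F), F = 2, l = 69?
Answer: 37444/15 ≈ 2496.3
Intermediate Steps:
R(z) = 1/15 (R(z) = 1/(13 + 2) = 1/15)
l*(R(-8) + (-40/45 - 1*(-37))) = 69*(1/15 + (-40/45 - 1*(-37))) = 69*(1/15 + (-40*1/45 + 37)) = 69*(1/15 + (-8/9 + 37)) = 69*(1/15 + 325/9) = 69*(1628/45) = 37444/15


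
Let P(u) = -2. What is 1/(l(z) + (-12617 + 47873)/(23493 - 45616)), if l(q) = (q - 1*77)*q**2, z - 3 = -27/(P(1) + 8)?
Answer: -176984/31541847 ≈ -0.0056111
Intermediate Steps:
z = -3/2 (z = 3 - 27/(-2 + 8) = 3 - 27/6 = 3 - 27*1/6 = 3 - 9/2 = -3/2 ≈ -1.5000)
l(q) = q**2*(-77 + q) (l(q) = (q - 77)*q**2 = (-77 + q)*q**2 = q**2*(-77 + q))
1/(l(z) + (-12617 + 47873)/(23493 - 45616)) = 1/((-3/2)**2*(-77 - 3/2) + (-12617 + 47873)/(23493 - 45616)) = 1/((9/4)*(-157/2) + 35256/(-22123)) = 1/(-1413/8 + 35256*(-1/22123)) = 1/(-1413/8 - 35256/22123) = 1/(-31541847/176984) = -176984/31541847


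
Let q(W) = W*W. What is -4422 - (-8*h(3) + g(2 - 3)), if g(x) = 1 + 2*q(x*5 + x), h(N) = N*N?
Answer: -4423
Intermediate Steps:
h(N) = N**2
q(W) = W**2
g(x) = 1 + 72*x**2 (g(x) = 1 + 2*(x*5 + x)**2 = 1 + 2*(5*x + x)**2 = 1 + 2*(6*x)**2 = 1 + 2*(36*x**2) = 1 + 72*x**2)
-4422 - (-8*h(3) + g(2 - 3)) = -4422 - (-8*3**2 + (1 + 72*(2 - 3)**2)) = -4422 - (-8*9 + (1 + 72*(-1)**2)) = -4422 - (-72 + (1 + 72*1)) = -4422 - (-72 + (1 + 72)) = -4422 - (-72 + 73) = -4422 - 1*1 = -4422 - 1 = -4423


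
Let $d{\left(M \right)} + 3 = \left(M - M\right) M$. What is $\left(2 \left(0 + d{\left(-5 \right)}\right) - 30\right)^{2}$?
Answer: $1296$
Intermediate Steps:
$d{\left(M \right)} = -3$ ($d{\left(M \right)} = -3 + \left(M - M\right) M = -3 + 0 M = -3 + 0 = -3$)
$\left(2 \left(0 + d{\left(-5 \right)}\right) - 30\right)^{2} = \left(2 \left(0 - 3\right) - 30\right)^{2} = \left(2 \left(-3\right) - 30\right)^{2} = \left(-6 - 30\right)^{2} = \left(-36\right)^{2} = 1296$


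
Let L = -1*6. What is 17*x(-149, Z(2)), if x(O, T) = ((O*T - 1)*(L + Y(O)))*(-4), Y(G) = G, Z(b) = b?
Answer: -3151460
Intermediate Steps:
L = -6
x(O, T) = -4*(-1 + O*T)*(-6 + O) (x(O, T) = ((O*T - 1)*(-6 + O))*(-4) = ((-1 + O*T)*(-6 + O))*(-4) = -4*(-1 + O*T)*(-6 + O))
17*x(-149, Z(2)) = 17*(-24 + 4*(-149) - 4*2*(-149)² + 24*(-149)*2) = 17*(-24 - 596 - 4*2*22201 - 7152) = 17*(-24 - 596 - 177608 - 7152) = 17*(-185380) = -3151460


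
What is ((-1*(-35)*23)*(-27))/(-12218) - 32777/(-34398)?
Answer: 287027479/105068691 ≈ 2.7318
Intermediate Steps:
((-1*(-35)*23)*(-27))/(-12218) - 32777/(-34398) = ((35*23)*(-27))*(-1/12218) - 32777*(-1/34398) = (805*(-27))*(-1/12218) + 32777/34398 = -21735*(-1/12218) + 32777/34398 = 21735/12218 + 32777/34398 = 287027479/105068691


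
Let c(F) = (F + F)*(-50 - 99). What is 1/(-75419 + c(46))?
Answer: -1/89127 ≈ -1.1220e-5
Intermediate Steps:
c(F) = -298*F (c(F) = (2*F)*(-149) = -298*F)
1/(-75419 + c(46)) = 1/(-75419 - 298*46) = 1/(-75419 - 13708) = 1/(-89127) = -1/89127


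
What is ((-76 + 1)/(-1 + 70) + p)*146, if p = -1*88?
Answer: -299154/23 ≈ -13007.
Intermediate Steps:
p = -88
((-76 + 1)/(-1 + 70) + p)*146 = ((-76 + 1)/(-1 + 70) - 88)*146 = (-75/69 - 88)*146 = (-75*1/69 - 88)*146 = (-25/23 - 88)*146 = -2049/23*146 = -299154/23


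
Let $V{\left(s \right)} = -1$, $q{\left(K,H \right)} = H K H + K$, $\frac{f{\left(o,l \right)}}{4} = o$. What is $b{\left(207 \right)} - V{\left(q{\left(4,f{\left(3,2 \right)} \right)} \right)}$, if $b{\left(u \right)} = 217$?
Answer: $218$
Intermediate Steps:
$f{\left(o,l \right)} = 4 o$
$q{\left(K,H \right)} = K + K H^{2}$ ($q{\left(K,H \right)} = K H^{2} + K = K + K H^{2}$)
$b{\left(207 \right)} - V{\left(q{\left(4,f{\left(3,2 \right)} \right)} \right)} = 217 - -1 = 217 + 1 = 218$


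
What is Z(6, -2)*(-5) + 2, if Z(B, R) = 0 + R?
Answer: 12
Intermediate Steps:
Z(B, R) = R
Z(6, -2)*(-5) + 2 = -2*(-5) + 2 = 10 + 2 = 12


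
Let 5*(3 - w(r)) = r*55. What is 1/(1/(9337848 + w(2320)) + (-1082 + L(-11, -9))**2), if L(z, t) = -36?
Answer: 9312331/11639706012845 ≈ 8.0005e-7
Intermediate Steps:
w(r) = 3 - 11*r (w(r) = 3 - r*55/5 = 3 - 11*r)
1/(1/(9337848 + w(2320)) + (-1082 + L(-11, -9))**2) = 1/(1/(9337848 + (3 - 11*2320)) + (-1082 - 36)**2) = 1/(1/(9337848 + (3 - 25520)) + (-1118)**2) = 1/(1/(9337848 - 25517) + 1249924) = 1/(1/9312331 + 1249924) = 1/(11639706012845/9312331) = 9312331/11639706012845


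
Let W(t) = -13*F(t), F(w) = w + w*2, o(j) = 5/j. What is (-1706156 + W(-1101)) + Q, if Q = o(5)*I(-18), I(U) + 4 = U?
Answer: -1663239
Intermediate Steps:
I(U) = -4 + U
F(w) = 3*w (F(w) = w + 2*w = 3*w)
W(t) = -39*t
Q = -22 (Q = (5/5)*(-4 - 18) = (5*(⅕))*(-22) = 1*(-22) = -22)
(-1706156 + W(-1101)) + Q = (-1706156 - 39*(-1101)) - 22 = (-1706156 + 42939) - 22 = -1663217 - 22 = -1663239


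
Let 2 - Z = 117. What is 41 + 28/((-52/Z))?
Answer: 1338/13 ≈ 102.92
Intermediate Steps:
Z = -115 (Z = 2 - 1*117 = 2 - 117 = -115)
41 + 28/((-52/Z)) = 41 + 28/((-52/(-115))) = 41 + 28/((-52*(-1/115))) = 41 + 28/(52/115) = 41 + 28*(115/52) = 41 + 805/13 = 1338/13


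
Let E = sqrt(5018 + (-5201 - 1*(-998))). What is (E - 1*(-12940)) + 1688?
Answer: 14628 + sqrt(815) ≈ 14657.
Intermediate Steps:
E = sqrt(815) (E = sqrt(5018 + (-5201 + 998)) = sqrt(5018 - 4203) = sqrt(815) ≈ 28.548)
(E - 1*(-12940)) + 1688 = (sqrt(815) - 1*(-12940)) + 1688 = (sqrt(815) + 12940) + 1688 = (12940 + sqrt(815)) + 1688 = 14628 + sqrt(815)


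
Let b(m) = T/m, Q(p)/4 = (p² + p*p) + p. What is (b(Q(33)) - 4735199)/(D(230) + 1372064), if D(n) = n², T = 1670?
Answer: -20939049143/6301190808 ≈ -3.3230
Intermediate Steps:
Q(p) = 4*p + 8*p² (Q(p) = 4*((p² + p*p) + p) = 4*((p² + p²) + p) = 4*(2*p² + p) = 4*(p + 2*p²) = 4*p + 8*p²)
b(m) = 1670/m
(b(Q(33)) - 4735199)/(D(230) + 1372064) = (1670/((4*33*(1 + 2*33))) - 4735199)/(230² + 1372064) = (1670/((4*33*(1 + 66))) - 4735199)/(52900 + 1372064) = (1670/((4*33*67)) - 4735199)/1424964 = (1670/8844 - 4735199)*(1/1424964) = (1670*(1/8844) - 4735199)*(1/1424964) = (835/4422 - 4735199)*(1/1424964) = -20939049143/4422*1/1424964 = -20939049143/6301190808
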